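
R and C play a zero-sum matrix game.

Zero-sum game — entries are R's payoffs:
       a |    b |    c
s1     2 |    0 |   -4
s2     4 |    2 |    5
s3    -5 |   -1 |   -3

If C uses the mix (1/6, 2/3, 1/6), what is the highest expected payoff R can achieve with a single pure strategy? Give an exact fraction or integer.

17/6

s1: (2)·(1/6) + (0)·(2/3) + (-4)·(1/6) = -1/3.
s2: (4)·(1/6) + (2)·(2/3) + (5)·(1/6) = 17/6.
s3: (-5)·(1/6) + (-1)·(2/3) + (-3)·(1/6) = -2.
The best pure response is s2 with expected payoff 17/6.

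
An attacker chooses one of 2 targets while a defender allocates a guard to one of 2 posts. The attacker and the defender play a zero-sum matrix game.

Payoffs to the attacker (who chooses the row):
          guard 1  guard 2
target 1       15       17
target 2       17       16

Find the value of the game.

Row minima are 15 and 16, so the attacker's maximin is 16; column maxima are 17 and 17, so the defender's minimax is 17. These differ, so the equilibrium is in mixed strategies.
Let the attacker play target 1 with probability p. The defender is indifferent when 15p + 17(1−p) = 17p + 16(1−p), giving p = 1/3.
Let the defender play guard 1 with probability q. The attacker is indifferent when 15q + 17(1−q) = 17q + 16(1−q), giving q = 1/3.
The value is 15·(1/3) + (17)·(2/3) = 49/3.

49/3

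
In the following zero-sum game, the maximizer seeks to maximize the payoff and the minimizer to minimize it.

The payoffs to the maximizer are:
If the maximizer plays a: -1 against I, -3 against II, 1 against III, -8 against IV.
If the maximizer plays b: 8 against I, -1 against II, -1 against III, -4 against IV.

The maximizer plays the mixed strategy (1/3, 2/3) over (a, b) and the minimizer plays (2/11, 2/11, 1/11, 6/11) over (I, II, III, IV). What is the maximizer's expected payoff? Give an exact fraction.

Against (2/11, 2/11, 1/11, 6/11), each row's expected payoff is a: -5; b: -1.
Taking the (1/3, 2/3)-weighted average: (1/3)·(-5) + (2/3)·(-1) = -7/3.

-7/3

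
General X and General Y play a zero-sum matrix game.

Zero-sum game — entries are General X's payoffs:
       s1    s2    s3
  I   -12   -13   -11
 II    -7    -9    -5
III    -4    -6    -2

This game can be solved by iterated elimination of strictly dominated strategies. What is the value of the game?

-6

Column s1 is strictly dominated by s2 for General Y (-13<-12, -9<-7, -6<-4); eliminate s1.
Column s3 is strictly dominated by s2 for General Y (-13<-11, -9<-5, -6<-2); eliminate s3.
Row I is strictly dominated by row II (-9>-13); eliminate I.
Row II is strictly dominated by row III (-6>-9); eliminate II.
Only (III, s2) remains, with payoff -6.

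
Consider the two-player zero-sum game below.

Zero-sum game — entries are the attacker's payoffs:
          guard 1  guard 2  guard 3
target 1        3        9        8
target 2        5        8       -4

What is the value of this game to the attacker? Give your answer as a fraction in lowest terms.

Column guard 2 is strictly dominated by guard 1 for the defender (it gives the attacker more in every row).
The remaining 2×2 game on (target 1, target 2) × (guard 1, guard 3) has no saddle point. Let the attacker play target 1 with probability p; indifference gives 3p + 5(1−p) = 8p − 4(1−p), so p = 9/14.
Similarly the defender's optimal q on guard 1 is 6/7, and the value is 3·(6/7) + (8)·(1/7) = 26/7.

26/7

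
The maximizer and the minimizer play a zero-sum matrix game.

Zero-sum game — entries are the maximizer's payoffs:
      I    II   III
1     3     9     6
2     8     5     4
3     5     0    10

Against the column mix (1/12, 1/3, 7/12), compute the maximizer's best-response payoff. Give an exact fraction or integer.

1: (3)·(1/12) + (9)·(1/3) + (6)·(7/12) = 27/4.
2: (8)·(1/12) + (5)·(1/3) + (4)·(7/12) = 14/3.
3: (5)·(1/12) + (0)·(1/3) + (10)·(7/12) = 25/4.
The best pure response is 1 with expected payoff 27/4.

27/4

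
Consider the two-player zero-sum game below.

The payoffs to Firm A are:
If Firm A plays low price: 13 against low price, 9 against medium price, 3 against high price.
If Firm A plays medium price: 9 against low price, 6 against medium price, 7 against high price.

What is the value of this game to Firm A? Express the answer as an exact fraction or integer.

45/7

Column low price is strictly dominated by medium price for Firm B (it gives Firm A more in every row).
The remaining 2×2 game on (low price, medium price) × (medium price, high price) has no saddle point. Let Firm A play low price with probability p; indifference gives 9p + 6(1−p) = 3p + 7(1−p), so p = 1/7.
Similarly Firm B's optimal q on medium price is 4/7, and the value is 9·(4/7) + (3)·(3/7) = 45/7.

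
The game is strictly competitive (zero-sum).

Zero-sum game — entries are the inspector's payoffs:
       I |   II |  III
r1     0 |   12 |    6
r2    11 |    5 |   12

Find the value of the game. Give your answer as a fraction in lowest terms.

Column III is strictly dominated by I for the inspectee (it gives the inspector more in every row).
The remaining 2×2 game on (r1, r2) × (I, II) has no saddle point. Let the inspector play r1 with probability p; indifference gives 11(1−p) = 12p + 5(1−p), so p = 1/3.
Similarly the inspectee's optimal q on I is 7/18, and the value is 0·(7/18) + (12)·(11/18) = 22/3.

22/3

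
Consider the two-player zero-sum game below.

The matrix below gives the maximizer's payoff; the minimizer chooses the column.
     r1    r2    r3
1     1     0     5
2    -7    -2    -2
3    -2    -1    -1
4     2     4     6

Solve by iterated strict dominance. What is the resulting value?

2

Column r3 is strictly dominated by r1 for the minimizer (1<5, -7<-2, -2<-1, 2<6); eliminate r3.
Row 1 is strictly dominated by row 4 (2>1, 4>0); eliminate 1.
Row 3 is strictly dominated by row 4 (2>-2, 4>-1); eliminate 3.
Row 2 is strictly dominated by row 4 (2>-7, 4>-2); eliminate 2.
Column r2 is strictly dominated by r1 for the minimizer (2<4); eliminate r2.
Only (4, r1) remains, with payoff 2.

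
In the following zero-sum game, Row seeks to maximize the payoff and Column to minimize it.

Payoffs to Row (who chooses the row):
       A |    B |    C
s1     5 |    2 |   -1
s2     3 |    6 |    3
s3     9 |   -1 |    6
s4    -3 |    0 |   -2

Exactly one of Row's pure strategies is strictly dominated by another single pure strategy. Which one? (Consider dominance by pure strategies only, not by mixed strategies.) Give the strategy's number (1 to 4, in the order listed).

4

Compare s4 with s1: 5 > -3, 2 > 0, -1 > -2.
So s1 strictly dominates s4 for Row; s4 is strictly dominated.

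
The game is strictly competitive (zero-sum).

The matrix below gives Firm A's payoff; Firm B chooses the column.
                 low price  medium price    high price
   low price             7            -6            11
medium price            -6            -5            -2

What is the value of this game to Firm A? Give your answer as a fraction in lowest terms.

-71/14

Column high price is strictly dominated by low price for Firm B (it gives Firm A more in every row).
The remaining 2×2 game on (low price, medium price) × (low price, medium price) has no saddle point. Let Firm A play low price with probability p; indifference gives 7p − 6(1−p) = −6p − 5(1−p), so p = 1/14.
Similarly Firm B's optimal q on low price is 1/14, and the value is 7·(1/14) + (-6)·(13/14) = -71/14.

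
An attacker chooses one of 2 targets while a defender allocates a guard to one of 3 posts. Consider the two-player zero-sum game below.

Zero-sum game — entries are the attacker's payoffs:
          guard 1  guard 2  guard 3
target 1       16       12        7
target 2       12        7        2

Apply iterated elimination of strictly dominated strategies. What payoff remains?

7

Column guard 2 is strictly dominated by guard 3 for the defender (7<12, 2<7); eliminate guard 2.
Row target 2 is strictly dominated by row target 1 (16>12, 7>2); eliminate target 2.
Column guard 1 is strictly dominated by guard 3 for the defender (7<16); eliminate guard 1.
Only (target 1, guard 3) remains, with payoff 7.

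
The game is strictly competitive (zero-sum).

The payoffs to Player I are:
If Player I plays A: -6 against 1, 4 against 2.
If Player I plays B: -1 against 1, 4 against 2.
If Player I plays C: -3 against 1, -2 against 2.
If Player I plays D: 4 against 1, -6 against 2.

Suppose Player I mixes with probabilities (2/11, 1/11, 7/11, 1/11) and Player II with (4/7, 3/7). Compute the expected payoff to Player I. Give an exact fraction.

Against (4/7, 3/7), each row's expected payoff is A: -12/7; B: 8/7; C: -18/7; D: -2/7.
Taking the (2/11, 1/11, 7/11, 1/11)-weighted average: (2/11)·(-12/7) + (1/11)·(8/7) + (7/11)·(-18/7) + (1/11)·(-2/7) = -144/77.

-144/77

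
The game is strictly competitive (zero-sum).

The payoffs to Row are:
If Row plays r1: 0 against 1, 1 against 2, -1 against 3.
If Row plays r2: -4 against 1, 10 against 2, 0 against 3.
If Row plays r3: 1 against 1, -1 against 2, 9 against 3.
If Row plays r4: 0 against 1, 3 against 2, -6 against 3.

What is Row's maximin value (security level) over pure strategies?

The worst-case payoff for each row is r1: -1, r2: -4, r3: -1, r4: -6.
The best of these is -1.

-1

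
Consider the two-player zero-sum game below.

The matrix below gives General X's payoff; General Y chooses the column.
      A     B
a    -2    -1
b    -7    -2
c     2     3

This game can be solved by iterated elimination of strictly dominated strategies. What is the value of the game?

2

Column B is strictly dominated by A for General Y (-2<-1, -7<-2, 2<3); eliminate B.
Row a is strictly dominated by row c (2>-2); eliminate a.
Row b is strictly dominated by row c (2>-7); eliminate b.
Only (c, A) remains, with payoff 2.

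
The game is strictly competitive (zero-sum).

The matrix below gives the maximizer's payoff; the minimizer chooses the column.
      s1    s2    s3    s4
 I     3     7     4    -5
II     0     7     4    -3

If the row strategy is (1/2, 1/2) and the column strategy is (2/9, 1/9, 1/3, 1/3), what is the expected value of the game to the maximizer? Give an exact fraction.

Against (2/9, 1/9, 1/3, 1/3), each row's expected payoff is I: 10/9; II: 10/9.
Taking the (1/2, 1/2)-weighted average: (1/2)·(10/9) + (1/2)·(10/9) = 10/9.

10/9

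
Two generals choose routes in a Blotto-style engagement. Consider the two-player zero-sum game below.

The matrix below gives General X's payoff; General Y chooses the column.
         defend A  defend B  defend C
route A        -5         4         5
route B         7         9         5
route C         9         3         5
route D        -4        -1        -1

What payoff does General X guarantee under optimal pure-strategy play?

Row minima: -5, 5, 3, -4 → General X's maximin is 5.
Column maxima: 9, 9, 5 → General Y's minimax is 5.
They coincide at (route B, defend C), so the value is 5.

5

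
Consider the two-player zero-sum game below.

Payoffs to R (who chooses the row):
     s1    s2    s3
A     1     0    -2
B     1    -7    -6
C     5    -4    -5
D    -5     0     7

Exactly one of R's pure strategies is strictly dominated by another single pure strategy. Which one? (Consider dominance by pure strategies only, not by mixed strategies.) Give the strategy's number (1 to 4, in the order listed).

Compare B with C: 5 > 1, -4 > -7, -5 > -6.
So C strictly dominates B for R; B is strictly dominated.

2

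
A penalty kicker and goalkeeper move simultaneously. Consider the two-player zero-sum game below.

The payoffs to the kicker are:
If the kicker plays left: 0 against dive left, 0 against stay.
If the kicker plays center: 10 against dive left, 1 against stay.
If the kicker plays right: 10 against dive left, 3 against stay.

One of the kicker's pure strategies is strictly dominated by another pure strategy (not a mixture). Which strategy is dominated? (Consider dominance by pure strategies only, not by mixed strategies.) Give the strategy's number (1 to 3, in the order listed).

Compare left with center: 10 > 0, 1 > 0.
So center strictly dominates left for the kicker; left is strictly dominated.

1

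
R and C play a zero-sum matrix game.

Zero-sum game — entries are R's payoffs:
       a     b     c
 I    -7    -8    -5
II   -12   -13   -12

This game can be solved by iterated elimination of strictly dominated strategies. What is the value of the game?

Column c is strictly dominated by b for C (-8<-5, -13<-12); eliminate c.
Row II is strictly dominated by row I (-7>-12, -8>-13); eliminate II.
Column a is strictly dominated by b for C (-8<-7); eliminate a.
Only (I, b) remains, with payoff -8.

-8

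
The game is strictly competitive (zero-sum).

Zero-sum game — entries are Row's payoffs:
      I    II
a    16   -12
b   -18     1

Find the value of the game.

Row minima are -12 and -18, so Row's maximin is -12; column maxima are 16 and 1, so Column's minimax is 1. These differ, so the equilibrium is in mixed strategies.
Let Row play a with probability p. Column is indifferent when 16p − 18(1−p) = −12p + (1−p), giving p = 19/47.
Let Column play I with probability q. Row is indifferent when 16q − 12(1−q) = −18q + (1−q), giving q = 13/47.
The value is 16·(13/47) + (-12)·(34/47) = -200/47.

-200/47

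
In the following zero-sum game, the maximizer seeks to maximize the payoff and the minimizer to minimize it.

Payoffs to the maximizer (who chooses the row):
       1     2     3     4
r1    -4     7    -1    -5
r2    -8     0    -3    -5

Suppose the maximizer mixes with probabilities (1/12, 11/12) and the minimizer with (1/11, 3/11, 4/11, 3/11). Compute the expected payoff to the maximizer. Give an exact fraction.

-129/44

Against (1/11, 3/11, 4/11, 3/11), each row's expected payoff is r1: -2/11; r2: -35/11.
Taking the (1/12, 11/12)-weighted average: (1/12)·(-2/11) + (11/12)·(-35/11) = -129/44.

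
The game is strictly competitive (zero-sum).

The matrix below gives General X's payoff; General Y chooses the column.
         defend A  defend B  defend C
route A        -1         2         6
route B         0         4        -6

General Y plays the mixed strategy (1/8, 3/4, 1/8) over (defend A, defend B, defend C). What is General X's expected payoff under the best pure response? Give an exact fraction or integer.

route A: (-1)·(1/8) + (2)·(3/4) + (6)·(1/8) = 17/8.
route B: (0)·(1/8) + (4)·(3/4) + (-6)·(1/8) = 9/4.
The best pure response is route B with expected payoff 9/4.

9/4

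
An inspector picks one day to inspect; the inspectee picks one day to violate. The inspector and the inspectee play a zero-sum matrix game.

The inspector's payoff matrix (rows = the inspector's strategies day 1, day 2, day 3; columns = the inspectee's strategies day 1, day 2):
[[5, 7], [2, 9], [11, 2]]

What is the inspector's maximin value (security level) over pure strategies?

The worst-case payoff for each row is day 1: 5, day 2: 2, day 3: 2.
The best of these is 5.

5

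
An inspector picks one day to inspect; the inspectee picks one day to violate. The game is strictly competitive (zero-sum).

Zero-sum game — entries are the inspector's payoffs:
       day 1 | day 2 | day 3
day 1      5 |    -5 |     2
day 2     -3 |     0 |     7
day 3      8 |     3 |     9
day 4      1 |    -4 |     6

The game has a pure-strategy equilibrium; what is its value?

Row minima: -5, -3, 3, -4 → the inspector's maximin is 3.
Column maxima: 8, 3, 9 → the inspectee's minimax is 3.
They coincide at (day 3, day 2), so the value is 3.

3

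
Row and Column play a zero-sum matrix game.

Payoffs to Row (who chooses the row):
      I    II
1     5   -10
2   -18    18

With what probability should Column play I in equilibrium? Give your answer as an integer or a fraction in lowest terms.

28/51

Row minima are -10 and -18, so Row's maximin is -10; column maxima are 5 and 18, so Column's minimax is 5. These differ, so the equilibrium is in mixed strategies.
Let Column play I with probability q. Row is indifferent when 5q − 10(1−q) = −18q + 18(1−q), giving q = 28/51.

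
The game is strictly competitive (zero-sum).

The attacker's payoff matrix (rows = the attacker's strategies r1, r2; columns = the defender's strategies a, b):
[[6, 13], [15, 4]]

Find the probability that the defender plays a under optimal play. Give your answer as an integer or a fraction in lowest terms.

Row minima are 6 and 4, so the attacker's maximin is 6; column maxima are 15 and 13, so the defender's minimax is 13. These differ, so the equilibrium is in mixed strategies.
Let the defender play a with probability q. The attacker is indifferent when 6q + 13(1−q) = 15q + 4(1−q), giving q = 1/2.

1/2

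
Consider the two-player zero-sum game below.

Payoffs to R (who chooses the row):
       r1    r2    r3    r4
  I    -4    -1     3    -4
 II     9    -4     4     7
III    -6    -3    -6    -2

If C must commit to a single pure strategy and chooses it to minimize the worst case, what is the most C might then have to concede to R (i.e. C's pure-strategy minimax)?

-1

The worst case (largest entry) in each column is r1: 9, r2: -1, r3: 4, r4: 7.
The best (smallest) of these is -1.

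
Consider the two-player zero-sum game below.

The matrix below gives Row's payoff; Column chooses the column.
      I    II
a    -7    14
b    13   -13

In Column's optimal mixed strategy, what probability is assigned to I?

27/47

Row minima are -7 and -13, so Row's maximin is -7; column maxima are 13 and 14, so Column's minimax is 13. These differ, so the equilibrium is in mixed strategies.
Let Column play I with probability q. Row is indifferent when −7q + 14(1−q) = 13q − 13(1−q), giving q = 27/47.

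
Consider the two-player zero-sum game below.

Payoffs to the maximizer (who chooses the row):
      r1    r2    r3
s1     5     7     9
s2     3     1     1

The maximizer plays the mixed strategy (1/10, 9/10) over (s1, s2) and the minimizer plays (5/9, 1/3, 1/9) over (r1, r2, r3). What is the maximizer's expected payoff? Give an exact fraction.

113/45

Against (5/9, 1/3, 1/9), each row's expected payoff is s1: 55/9; s2: 19/9.
Taking the (1/10, 9/10)-weighted average: (1/10)·(55/9) + (9/10)·(19/9) = 113/45.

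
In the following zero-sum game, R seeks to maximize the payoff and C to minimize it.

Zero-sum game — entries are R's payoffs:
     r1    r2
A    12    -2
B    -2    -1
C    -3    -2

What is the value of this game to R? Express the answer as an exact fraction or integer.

Row C is strictly dominated by row B, so R never plays it.
The remaining 2×2 game on (A, B) × (r1, r2) has no saddle point. Let R play A with probability p; indifference gives 12p − 2(1−p) = −2p − (1−p), so p = 1/15.
Similarly C's optimal q on r1 is 1/15, and the value is 12·(1/15) + (-2)·(14/15) = -16/15.

-16/15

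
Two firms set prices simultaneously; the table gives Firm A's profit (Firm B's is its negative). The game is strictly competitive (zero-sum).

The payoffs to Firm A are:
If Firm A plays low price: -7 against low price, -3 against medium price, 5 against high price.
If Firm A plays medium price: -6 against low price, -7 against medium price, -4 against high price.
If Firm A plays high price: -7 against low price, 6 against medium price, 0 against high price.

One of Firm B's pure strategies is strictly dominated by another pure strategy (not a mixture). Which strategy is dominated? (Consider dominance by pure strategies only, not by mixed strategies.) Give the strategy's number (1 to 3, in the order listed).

3

Firm B prefers columns that give Firm A less. Compare high price with low price: -7 < 5, -6 < -4, -7 < 0.
So low price strictly dominates high price for Firm B; high price is strictly dominated.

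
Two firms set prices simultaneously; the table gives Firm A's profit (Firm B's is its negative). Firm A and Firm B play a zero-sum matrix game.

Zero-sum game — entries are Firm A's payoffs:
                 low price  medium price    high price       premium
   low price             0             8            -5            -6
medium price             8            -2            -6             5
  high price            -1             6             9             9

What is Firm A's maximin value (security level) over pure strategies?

The worst-case payoff for each row is low price: -6, medium price: -6, high price: -1.
The best of these is -1.

-1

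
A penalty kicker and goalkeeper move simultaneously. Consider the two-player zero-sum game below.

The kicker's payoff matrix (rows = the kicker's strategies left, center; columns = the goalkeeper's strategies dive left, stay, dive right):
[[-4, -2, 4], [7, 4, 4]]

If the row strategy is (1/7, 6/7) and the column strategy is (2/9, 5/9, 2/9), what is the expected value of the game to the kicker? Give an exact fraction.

242/63

Against (2/9, 5/9, 2/9), each row's expected payoff is left: -10/9; center: 14/3.
Taking the (1/7, 6/7)-weighted average: (1/7)·(-10/9) + (6/7)·(14/3) = 242/63.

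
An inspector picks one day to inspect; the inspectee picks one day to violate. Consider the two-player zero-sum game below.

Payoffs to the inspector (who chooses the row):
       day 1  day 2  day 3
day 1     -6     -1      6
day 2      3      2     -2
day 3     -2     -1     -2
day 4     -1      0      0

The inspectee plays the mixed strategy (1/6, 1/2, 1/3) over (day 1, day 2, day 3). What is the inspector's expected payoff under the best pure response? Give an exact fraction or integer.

day 1: (-6)·(1/6) + (-1)·(1/2) + (6)·(1/3) = 1/2.
day 2: (3)·(1/6) + (2)·(1/2) + (-2)·(1/3) = 5/6.
day 3: (-2)·(1/6) + (-1)·(1/2) + (-2)·(1/3) = -3/2.
day 4: (-1)·(1/6) + (0)·(1/2) + (0)·(1/3) = -1/6.
The best pure response is day 2 with expected payoff 5/6.

5/6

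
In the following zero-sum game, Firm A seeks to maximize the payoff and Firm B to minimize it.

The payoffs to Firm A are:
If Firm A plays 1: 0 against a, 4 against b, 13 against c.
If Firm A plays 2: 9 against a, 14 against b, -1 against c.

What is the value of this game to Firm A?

117/23

Column b is strictly dominated by a for Firm B (it gives Firm A more in every row).
The remaining 2×2 game on (1, 2) × (a, c) has no saddle point. Let Firm A play 1 with probability p; indifference gives 9(1−p) = 13p − (1−p), so p = 10/23.
Similarly Firm B's optimal q on a is 14/23, and the value is 0·(14/23) + (13)·(9/23) = 117/23.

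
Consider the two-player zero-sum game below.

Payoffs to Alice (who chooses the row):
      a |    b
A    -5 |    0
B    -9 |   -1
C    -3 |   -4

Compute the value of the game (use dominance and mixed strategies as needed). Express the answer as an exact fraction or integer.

-10/3

Row B is strictly dominated by row A, so Alice never plays it.
The remaining 2×2 game on (A, C) × (a, b) has no saddle point. Let Alice play A with probability p; indifference gives −5p − 3(1−p) = −4(1−p), so p = 1/6.
Similarly Bob's optimal q on a is 2/3, and the value is -5·(2/3) + (0)·(1/3) = -10/3.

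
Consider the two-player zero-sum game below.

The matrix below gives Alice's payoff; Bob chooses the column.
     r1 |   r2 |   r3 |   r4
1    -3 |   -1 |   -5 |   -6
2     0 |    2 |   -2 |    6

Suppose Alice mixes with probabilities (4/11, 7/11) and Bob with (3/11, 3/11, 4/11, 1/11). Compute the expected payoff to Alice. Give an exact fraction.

-124/121

Against (3/11, 3/11, 4/11, 1/11), each row's expected payoff is 1: -38/11; 2: 4/11.
Taking the (4/11, 7/11)-weighted average: (4/11)·(-38/11) + (7/11)·(4/11) = -124/121.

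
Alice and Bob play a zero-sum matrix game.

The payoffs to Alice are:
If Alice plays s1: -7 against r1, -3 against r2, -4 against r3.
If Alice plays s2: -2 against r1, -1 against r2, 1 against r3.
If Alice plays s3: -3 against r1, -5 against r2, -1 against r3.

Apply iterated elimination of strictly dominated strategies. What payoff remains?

-2

Column r3 is strictly dominated by r1 for Bob (-7<-4, -2<1, -3<-1); eliminate r3.
Row s3 is strictly dominated by row s2 (-2>-3, -1>-5); eliminate s3.
Row s1 is strictly dominated by row s2 (-2>-7, -1>-3); eliminate s1.
Column r2 is strictly dominated by r1 for Bob (-2<-1); eliminate r2.
Only (s2, r1) remains, with payoff -2.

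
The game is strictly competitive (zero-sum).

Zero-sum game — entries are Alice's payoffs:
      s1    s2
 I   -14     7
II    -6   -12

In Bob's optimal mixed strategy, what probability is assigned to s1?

19/27

Row minima are -14 and -12, so Alice's maximin is -12; column maxima are -6 and 7, so Bob's minimax is -6. These differ, so the equilibrium is in mixed strategies.
Let Bob play s1 with probability q. Alice is indifferent when −14q + 7(1−q) = −6q − 12(1−q), giving q = 19/27.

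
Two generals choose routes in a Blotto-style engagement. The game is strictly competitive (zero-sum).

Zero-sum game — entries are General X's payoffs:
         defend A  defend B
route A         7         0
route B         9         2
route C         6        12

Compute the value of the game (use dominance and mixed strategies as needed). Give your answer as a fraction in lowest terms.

Row route A is strictly dominated by row route B, so General X never plays it.
The remaining 2×2 game on (route B, route C) × (defend A, defend B) has no saddle point. Let General X play route B with probability p; indifference gives 9p + 6(1−p) = 2p + 12(1−p), so p = 6/13.
Similarly General Y's optimal q on defend A is 10/13, and the value is 9·(10/13) + (2)·(3/13) = 96/13.

96/13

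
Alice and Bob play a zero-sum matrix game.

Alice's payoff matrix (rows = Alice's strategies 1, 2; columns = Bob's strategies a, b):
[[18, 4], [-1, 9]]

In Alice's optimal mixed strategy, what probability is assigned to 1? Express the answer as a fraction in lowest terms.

Row minima are 4 and -1, so Alice's maximin is 4; column maxima are 18 and 9, so Bob's minimax is 9. These differ, so the equilibrium is in mixed strategies.
Let Alice play 1 with probability p. Bob is indifferent when 18p − (1−p) = 4p + 9(1−p), giving p = 5/12.

5/12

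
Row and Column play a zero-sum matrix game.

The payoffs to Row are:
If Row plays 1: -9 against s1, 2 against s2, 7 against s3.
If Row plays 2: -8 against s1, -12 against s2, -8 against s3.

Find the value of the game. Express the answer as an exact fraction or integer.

-124/15

Column s3 is strictly dominated by s2 for Column (it gives Row more in every row).
The remaining 2×2 game on (1, 2) × (s1, s2) has no saddle point. Let Row play 1 with probability p; indifference gives −9p − 8(1−p) = 2p − 12(1−p), so p = 4/15.
Similarly Column's optimal q on s1 is 14/15, and the value is -9·(14/15) + (2)·(1/15) = -124/15.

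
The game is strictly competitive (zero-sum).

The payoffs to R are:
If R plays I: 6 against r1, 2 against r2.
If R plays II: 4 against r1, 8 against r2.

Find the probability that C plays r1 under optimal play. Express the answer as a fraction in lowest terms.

Row minima are 2 and 4, so R's maximin is 4; column maxima are 6 and 8, so C's minimax is 6. These differ, so the equilibrium is in mixed strategies.
Let C play r1 with probability q. R is indifferent when 6q + 2(1−q) = 4q + 8(1−q), giving q = 3/4.

3/4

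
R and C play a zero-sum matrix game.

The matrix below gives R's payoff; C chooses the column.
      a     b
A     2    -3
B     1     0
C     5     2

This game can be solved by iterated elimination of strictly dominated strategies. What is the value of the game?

2

Row B is strictly dominated by row C (5>1, 2>0); eliminate B.
Row A is strictly dominated by row C (5>2, 2>-3); eliminate A.
Column a is strictly dominated by b for C (2<5); eliminate a.
Only (C, b) remains, with payoff 2.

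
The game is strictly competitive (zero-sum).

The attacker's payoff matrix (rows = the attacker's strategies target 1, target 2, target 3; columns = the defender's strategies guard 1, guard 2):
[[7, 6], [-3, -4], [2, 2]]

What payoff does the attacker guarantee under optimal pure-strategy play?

Row minima: 6, -4, 2 → the attacker's maximin is 6.
Column maxima: 7, 6 → the defender's minimax is 6.
They coincide at (target 1, guard 2), so the value is 6.

6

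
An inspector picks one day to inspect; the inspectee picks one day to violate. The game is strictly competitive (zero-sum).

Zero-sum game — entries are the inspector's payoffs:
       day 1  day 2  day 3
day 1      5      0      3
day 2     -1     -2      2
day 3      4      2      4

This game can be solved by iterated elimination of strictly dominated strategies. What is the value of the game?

Row day 2 is strictly dominated by row day 1 (5>-1, 0>-2, 3>2); eliminate day 2.
Column day 1 is strictly dominated by day 2 for the inspectee (0<5, 2<4); eliminate day 1.
Row day 1 is strictly dominated by row day 3 (2>0, 4>3); eliminate day 1.
Column day 3 is strictly dominated by day 2 for the inspectee (2<4); eliminate day 3.
Only (day 3, day 2) remains, with payoff 2.

2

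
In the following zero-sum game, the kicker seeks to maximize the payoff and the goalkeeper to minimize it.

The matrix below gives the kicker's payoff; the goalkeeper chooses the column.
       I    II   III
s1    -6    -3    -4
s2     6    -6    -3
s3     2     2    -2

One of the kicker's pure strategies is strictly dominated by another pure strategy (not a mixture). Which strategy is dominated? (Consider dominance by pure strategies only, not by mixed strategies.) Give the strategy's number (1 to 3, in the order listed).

Compare s1 with s3: 2 > -6, 2 > -3, -2 > -4.
So s3 strictly dominates s1 for the kicker; s1 is strictly dominated.

1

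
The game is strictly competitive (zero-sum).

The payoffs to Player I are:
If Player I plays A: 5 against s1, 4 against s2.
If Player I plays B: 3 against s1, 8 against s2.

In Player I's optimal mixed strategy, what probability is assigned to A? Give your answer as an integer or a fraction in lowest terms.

Row minima are 4 and 3, so Player I's maximin is 4; column maxima are 5 and 8, so Player II's minimax is 5. These differ, so the equilibrium is in mixed strategies.
Let Player I play A with probability p. Player II is indifferent when 5p + 3(1−p) = 4p + 8(1−p), giving p = 5/6.

5/6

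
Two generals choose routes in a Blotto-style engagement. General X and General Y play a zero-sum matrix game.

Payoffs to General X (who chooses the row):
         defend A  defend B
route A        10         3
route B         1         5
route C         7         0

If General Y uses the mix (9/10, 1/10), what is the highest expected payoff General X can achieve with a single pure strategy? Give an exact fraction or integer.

93/10

route A: (10)·(9/10) + (3)·(1/10) = 93/10.
route B: (1)·(9/10) + (5)·(1/10) = 7/5.
route C: (7)·(9/10) + (0)·(1/10) = 63/10.
The best pure response is route A with expected payoff 93/10.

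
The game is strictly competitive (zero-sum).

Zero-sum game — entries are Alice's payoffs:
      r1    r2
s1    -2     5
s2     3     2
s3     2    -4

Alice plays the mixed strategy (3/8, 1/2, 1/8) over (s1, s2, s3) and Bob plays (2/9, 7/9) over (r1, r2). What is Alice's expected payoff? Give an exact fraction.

Against (2/9, 7/9), each row's expected payoff is s1: 31/9; s2: 20/9; s3: -8/3.
Taking the (3/8, 1/2, 1/8)-weighted average: (3/8)·(31/9) + (1/2)·(20/9) + (1/8)·(-8/3) = 149/72.

149/72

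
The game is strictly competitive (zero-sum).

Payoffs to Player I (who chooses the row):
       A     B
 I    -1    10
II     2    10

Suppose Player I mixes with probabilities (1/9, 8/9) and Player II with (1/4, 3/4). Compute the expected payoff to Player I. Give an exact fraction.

Against (1/4, 3/4), each row's expected payoff is I: 29/4; II: 8.
Taking the (1/9, 8/9)-weighted average: (1/9)·(29/4) + (8/9)·(8) = 95/12.

95/12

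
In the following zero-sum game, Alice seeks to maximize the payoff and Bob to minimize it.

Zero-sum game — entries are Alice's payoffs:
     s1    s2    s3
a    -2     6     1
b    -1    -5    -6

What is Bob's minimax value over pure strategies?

The worst case (largest entry) in each column is s1: -1, s2: 6, s3: 1.
The best (smallest) of these is -1.

-1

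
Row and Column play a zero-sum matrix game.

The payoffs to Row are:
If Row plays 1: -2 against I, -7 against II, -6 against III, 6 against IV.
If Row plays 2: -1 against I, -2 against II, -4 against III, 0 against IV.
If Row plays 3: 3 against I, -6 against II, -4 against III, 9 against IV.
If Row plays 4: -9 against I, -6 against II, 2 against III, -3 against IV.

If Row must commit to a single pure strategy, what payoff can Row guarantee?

The worst-case payoff for each row is 1: -7, 2: -4, 3: -6, 4: -9.
The best of these is -4.

-4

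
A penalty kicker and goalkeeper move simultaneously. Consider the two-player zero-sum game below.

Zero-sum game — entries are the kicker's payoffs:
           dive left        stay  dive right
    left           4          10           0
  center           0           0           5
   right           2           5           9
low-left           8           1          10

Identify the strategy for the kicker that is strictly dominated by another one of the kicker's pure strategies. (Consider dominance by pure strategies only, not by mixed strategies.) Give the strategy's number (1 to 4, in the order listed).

Compare center with right: 2 > 0, 5 > 0, 9 > 5.
So right strictly dominates center for the kicker; center is strictly dominated.

2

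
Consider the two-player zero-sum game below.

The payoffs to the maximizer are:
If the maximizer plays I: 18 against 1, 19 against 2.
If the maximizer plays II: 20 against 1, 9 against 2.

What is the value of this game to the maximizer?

Row minima are 18 and 9, so the maximizer's maximin is 18; column maxima are 20 and 19, so the minimizer's minimax is 19. These differ, so the equilibrium is in mixed strategies.
Let the maximizer play I with probability p. The minimizer is indifferent when 18p + 20(1−p) = 19p + 9(1−p), giving p = 11/12.
Let the minimizer play 1 with probability q. The maximizer is indifferent when 18q + 19(1−q) = 20q + 9(1−q), giving q = 5/6.
The value is 18·(5/6) + (19)·(1/6) = 109/6.

109/6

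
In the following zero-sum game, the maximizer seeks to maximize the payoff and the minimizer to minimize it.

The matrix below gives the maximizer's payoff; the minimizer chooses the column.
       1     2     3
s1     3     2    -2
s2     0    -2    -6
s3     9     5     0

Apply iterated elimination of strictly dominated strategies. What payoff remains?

0

Row s1 is strictly dominated by row s3 (9>3, 5>2, 0>-2); eliminate s1.
Row s2 is strictly dominated by row s3 (9>0, 5>-2, 0>-6); eliminate s2.
Column 1 is strictly dominated by 2 for the minimizer (5<9); eliminate 1.
Column 2 is strictly dominated by 3 for the minimizer (0<5); eliminate 2.
Only (s3, 3) remains, with payoff 0.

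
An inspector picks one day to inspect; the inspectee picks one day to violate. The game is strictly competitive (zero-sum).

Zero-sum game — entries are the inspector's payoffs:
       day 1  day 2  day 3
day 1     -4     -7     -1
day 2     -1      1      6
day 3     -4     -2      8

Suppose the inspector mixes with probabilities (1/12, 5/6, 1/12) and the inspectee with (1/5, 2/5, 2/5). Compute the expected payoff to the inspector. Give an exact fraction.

59/30

Against (1/5, 2/5, 2/5), each row's expected payoff is day 1: -4; day 2: 13/5; day 3: 8/5.
Taking the (1/12, 5/6, 1/12)-weighted average: (1/12)·(-4) + (5/6)·(13/5) + (1/12)·(8/5) = 59/30.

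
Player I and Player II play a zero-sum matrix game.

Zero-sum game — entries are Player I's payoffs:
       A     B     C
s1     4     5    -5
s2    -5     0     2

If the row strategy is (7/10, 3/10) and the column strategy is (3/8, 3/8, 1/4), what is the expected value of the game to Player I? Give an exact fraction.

Against (3/8, 3/8, 1/4), each row's expected payoff is s1: 17/8; s2: -11/8.
Taking the (7/10, 3/10)-weighted average: (7/10)·(17/8) + (3/10)·(-11/8) = 43/40.

43/40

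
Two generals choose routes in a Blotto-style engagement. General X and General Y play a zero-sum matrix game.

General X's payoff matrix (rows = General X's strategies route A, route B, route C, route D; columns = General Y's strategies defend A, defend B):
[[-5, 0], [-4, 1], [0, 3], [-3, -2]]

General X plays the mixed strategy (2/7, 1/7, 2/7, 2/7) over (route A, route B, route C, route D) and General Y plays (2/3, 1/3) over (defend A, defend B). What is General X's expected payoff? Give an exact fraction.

-37/21

Against (2/3, 1/3), each row's expected payoff is route A: -10/3; route B: -7/3; route C: 1; route D: -8/3.
Taking the (2/7, 1/7, 2/7, 2/7)-weighted average: (2/7)·(-10/3) + (1/7)·(-7/3) + (2/7)·(1) + (2/7)·(-8/3) = -37/21.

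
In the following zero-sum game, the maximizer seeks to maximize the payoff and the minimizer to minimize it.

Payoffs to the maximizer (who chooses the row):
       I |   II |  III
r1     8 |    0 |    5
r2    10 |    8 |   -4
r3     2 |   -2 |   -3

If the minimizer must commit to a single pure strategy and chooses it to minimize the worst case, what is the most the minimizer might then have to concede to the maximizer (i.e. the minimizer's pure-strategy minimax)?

The worst case (largest entry) in each column is I: 10, II: 8, III: 5.
The best (smallest) of these is 5.

5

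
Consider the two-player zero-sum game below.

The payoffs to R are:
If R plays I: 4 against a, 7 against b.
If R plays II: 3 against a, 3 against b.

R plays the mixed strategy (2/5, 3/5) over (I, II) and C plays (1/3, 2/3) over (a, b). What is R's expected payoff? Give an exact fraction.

21/5

Against (1/3, 2/3), each row's expected payoff is I: 6; II: 3.
Taking the (2/5, 3/5)-weighted average: (2/5)·(6) + (3/5)·(3) = 21/5.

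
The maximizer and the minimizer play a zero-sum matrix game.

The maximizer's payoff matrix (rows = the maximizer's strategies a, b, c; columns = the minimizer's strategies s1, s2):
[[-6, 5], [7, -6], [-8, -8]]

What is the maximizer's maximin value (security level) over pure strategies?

The worst-case payoff for each row is a: -6, b: -6, c: -8.
The best of these is -6.

-6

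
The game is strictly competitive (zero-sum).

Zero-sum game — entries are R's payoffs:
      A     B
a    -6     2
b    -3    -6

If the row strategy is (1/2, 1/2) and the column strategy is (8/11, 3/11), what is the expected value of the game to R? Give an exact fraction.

-42/11

Against (8/11, 3/11), each row's expected payoff is a: -42/11; b: -42/11.
Taking the (1/2, 1/2)-weighted average: (1/2)·(-42/11) + (1/2)·(-42/11) = -42/11.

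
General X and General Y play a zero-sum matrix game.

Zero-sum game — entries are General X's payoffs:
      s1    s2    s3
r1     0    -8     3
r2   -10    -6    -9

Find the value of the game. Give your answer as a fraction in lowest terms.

Column s3 is strictly dominated by s1 for General Y (it gives General X more in every row).
The remaining 2×2 game on (r1, r2) × (s1, s2) has no saddle point. Let General X play r1 with probability p; indifference gives −10(1−p) = −8p − 6(1−p), so p = 1/3.
Similarly General Y's optimal q on s1 is 1/6, and the value is 0·(1/6) + (-8)·(5/6) = -20/3.

-20/3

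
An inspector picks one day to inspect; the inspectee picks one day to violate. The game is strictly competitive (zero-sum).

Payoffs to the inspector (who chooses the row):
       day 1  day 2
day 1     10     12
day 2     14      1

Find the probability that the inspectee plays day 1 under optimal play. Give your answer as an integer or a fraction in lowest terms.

Row minima are 10 and 1, so the inspector's maximin is 10; column maxima are 14 and 12, so the inspectee's minimax is 12. These differ, so the equilibrium is in mixed strategies.
Let the inspectee play day 1 with probability q. The inspector is indifferent when 10q + 12(1−q) = 14q + (1−q), giving q = 11/15.

11/15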